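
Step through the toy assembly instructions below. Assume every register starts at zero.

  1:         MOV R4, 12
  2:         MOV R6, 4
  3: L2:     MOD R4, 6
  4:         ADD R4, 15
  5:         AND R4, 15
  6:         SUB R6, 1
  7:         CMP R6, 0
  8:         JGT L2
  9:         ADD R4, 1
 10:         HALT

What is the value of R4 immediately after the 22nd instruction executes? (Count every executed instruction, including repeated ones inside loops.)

16

after MOV R4, 12: R4=12
after MOV R6, 4: R6=4
after MOD R4, 6: R4=12%6=0
after ADD R4, 15: R4=0+15=15
after AND R4, 15: R4=15&15=15
after SUB R6, 1: R6=4-1=3
CMP R6, 0  (cmp 3,0)
JGT L2: taken
after MOD R4, 6: R4=15%6=3
after ADD R4, 15: R4=3+15=18
after AND R4, 15: R4=18&15=2
after SUB R6, 1: R6=3-1=2
CMP R6, 0  (cmp 2,0)
JGT L2: taken
after MOD R4, 6: R4=2%6=2
after ADD R4, 15: R4=2+15=17
after AND R4, 15: R4=17&15=1
after SUB R6, 1: R6=2-1=1
CMP R6, 0  (cmp 1,0)
JGT L2: taken
after MOD R4, 6: R4=1%6=1
after ADD R4, 15: R4=1+15=16
After step 22: R4 = 16.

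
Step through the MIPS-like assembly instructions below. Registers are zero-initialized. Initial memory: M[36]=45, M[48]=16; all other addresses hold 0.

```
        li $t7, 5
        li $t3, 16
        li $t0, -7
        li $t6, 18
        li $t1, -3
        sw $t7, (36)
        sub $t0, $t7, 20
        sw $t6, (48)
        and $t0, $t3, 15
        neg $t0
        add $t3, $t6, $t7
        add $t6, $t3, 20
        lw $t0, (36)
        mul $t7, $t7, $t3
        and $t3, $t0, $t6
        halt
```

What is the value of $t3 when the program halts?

$t7=5
$t3=16
$t0=-7
$t6=18
$t1=-3
sw $t7, (36) → M[36]=5
$t0=5-20=-15
sw $t6, (48) → M[48]=18
$t0=16&15=0
$t0=-(0)=0
$t3=18+5=23
$t6=23+20=43
$t0=M[36]=5
$t7=5*23=115
$t3=5&43=1
halt.

1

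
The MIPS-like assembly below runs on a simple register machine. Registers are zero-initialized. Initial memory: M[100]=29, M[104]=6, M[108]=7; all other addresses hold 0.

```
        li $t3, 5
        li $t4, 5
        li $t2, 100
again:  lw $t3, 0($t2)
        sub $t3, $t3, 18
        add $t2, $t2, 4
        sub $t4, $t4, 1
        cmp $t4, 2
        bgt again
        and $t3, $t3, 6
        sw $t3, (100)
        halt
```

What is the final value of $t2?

$t3=5
$t4=5
$t2=100
$t3=M[100]=29
$t3=29-18=11
$t2=100+4=104
$t4=5-1=4
cmp $t4, 2  (cmp 4,2)
bgt again: taken
$t3=M[104]=6
$t3=6-18=-12
$t2=104+4=108
$t4=4-1=3
cmp $t4, 2  (cmp 3,2)
bgt again: taken
$t3=M[108]=7
$t3=7-18=-11
$t2=108+4=112
$t4=3-1=2
cmp $t4, 2  (cmp 2,2)
bgt again: not taken
$t3=(-11)&6=4
sw $t3, (100) → M[100]=4
halt.

112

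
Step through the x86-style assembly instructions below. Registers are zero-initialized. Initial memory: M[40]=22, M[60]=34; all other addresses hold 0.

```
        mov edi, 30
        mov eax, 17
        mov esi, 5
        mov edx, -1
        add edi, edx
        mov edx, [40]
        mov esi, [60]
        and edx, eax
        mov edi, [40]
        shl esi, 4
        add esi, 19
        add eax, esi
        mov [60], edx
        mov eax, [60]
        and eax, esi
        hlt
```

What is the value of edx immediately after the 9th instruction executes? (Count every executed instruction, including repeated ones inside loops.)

16

mov edi, 30 → edi=30
mov eax, 17 → eax=17
mov esi, 5 → esi=5
mov edx, -1 → edx=-1
add edi, edx → edi=30+(-1)=29
mov edx, [40] → edx=M[40]=22
mov esi, [60] → esi=M[60]=34
and edx, eax → edx=22&17=16
mov edi, [40] → edi=M[40]=22
After step 9: edx = 16.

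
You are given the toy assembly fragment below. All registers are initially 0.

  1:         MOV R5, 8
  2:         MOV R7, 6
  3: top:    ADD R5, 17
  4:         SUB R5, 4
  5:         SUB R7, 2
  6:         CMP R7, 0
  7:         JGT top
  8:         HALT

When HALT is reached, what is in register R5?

47

after MOV R5, 8: R5=8
after MOV R7, 6: R7=6
after ADD R5, 17: R5=8+17=25
after SUB R5, 4: R5=25-4=21
after SUB R7, 2: R7=6-2=4
CMP R7, 0  (cmp 4,0)
JGT top: taken
after ADD R5, 17: R5=21+17=38
after SUB R5, 4: R5=38-4=34
after SUB R7, 2: R7=4-2=2
CMP R7, 0  (cmp 2,0)
JGT top: taken
after ADD R5, 17: R5=34+17=51
after SUB R5, 4: R5=51-4=47
after SUB R7, 2: R7=2-2=0
CMP R7, 0  (cmp 0,0)
JGT top: not taken
halt.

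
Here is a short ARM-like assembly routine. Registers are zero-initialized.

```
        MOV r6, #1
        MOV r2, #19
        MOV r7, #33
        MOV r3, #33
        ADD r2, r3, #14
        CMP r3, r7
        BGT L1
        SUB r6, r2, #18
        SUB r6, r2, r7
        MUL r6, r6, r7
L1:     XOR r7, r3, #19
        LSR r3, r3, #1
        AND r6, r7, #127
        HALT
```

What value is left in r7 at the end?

after MOV r6, #1: r6=1
after MOV r2, #19: r2=19
after MOV r7, #33: r7=33
after MOV r3, #33: r3=33
after ADD r2, r3, #14: r2=33+14=47
CMP r3, r7  (cmp 33,33)
BGT L1: not taken
after SUB r6, r2, #18: r6=47-18=29
after SUB r6, r2, r7: r6=47-33=14
after MUL r6, r6, r7: r6=14*33=462
after XOR r7, r3, #19: r7=33^19=50
after LSR r3, r3, #1: r3=33>>1=16
after AND r6, r7, #127: r6=50&127=50
halt.

50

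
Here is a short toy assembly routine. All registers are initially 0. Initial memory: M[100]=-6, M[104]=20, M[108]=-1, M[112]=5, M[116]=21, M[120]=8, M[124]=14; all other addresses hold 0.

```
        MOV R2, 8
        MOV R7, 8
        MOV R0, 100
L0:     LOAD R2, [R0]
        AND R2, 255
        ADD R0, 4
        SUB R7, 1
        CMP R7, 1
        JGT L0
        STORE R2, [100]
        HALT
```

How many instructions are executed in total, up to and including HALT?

MOV R2, 8 → R2=8
MOV R7, 8 → R7=8
MOV R0, 100 → R0=100
LOAD R2, [R0] → R2=M[100]=-6
AND R2, 255 → R2=(-6)&255=250
ADD R0, 4 → R0=100+4=104
SUB R7, 1 → R7=8-1=7
CMP R7, 1  (cmp 7,1)
JGT L0: taken
LOAD R2, [R0] → R2=M[104]=20
AND R2, 255 → R2=20&255=20
ADD R0, 4 → R0=104+4=108
SUB R7, 1 → R7=7-1=6
CMP R7, 1  (cmp 6,1)
JGT L0: taken
LOAD R2, [R0] → R2=M[108]=-1
AND R2, 255 → R2=(-1)&255=255
ADD R0, 4 → R0=108+4=112
SUB R7, 1 → R7=6-1=5
CMP R7, 1  (cmp 5,1)
JGT L0: taken
LOAD R2, [R0] → R2=M[112]=5
AND R2, 255 → R2=5&255=5
ADD R0, 4 → R0=112+4=116
SUB R7, 1 → R7=5-1=4
CMP R7, 1  (cmp 4,1)
JGT L0: taken
LOAD R2, [R0] → R2=M[116]=21
AND R2, 255 → R2=21&255=21
ADD R0, 4 → R0=116+4=120
SUB R7, 1 → R7=4-1=3
CMP R7, 1  (cmp 3,1)
JGT L0: taken
LOAD R2, [R0] → R2=M[120]=8
AND R2, 255 → R2=8&255=8
ADD R0, 4 → R0=120+4=124
SUB R7, 1 → R7=3-1=2
CMP R7, 1  (cmp 2,1)
JGT L0: taken
LOAD R2, [R0] → R2=M[124]=14
AND R2, 255 → R2=14&255=14
ADD R0, 4 → R0=124+4=128
SUB R7, 1 → R7=2-1=1
CMP R7, 1  (cmp 1,1)
JGT L0: not taken
STORE R2, [100] → M[100]=14
halt.
Total executed instructions: 47.

47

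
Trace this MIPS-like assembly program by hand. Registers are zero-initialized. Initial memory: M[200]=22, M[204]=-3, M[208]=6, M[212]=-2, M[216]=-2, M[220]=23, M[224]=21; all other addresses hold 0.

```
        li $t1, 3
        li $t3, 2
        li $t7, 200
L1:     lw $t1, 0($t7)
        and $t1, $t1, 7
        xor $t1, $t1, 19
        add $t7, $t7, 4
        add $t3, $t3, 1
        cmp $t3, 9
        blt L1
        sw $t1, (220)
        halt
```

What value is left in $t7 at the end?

li $t1, 3 → $t1=3
li $t3, 2 → $t3=2
li $t7, 200 → $t7=200
lw $t1, 0($t7) → $t1=M[200]=22
and $t1, $t1, 7 → $t1=22&7=6
xor $t1, $t1, 19 → $t1=6^19=21
add $t7, $t7, 4 → $t7=200+4=204
add $t3, $t3, 1 → $t3=2+1=3
cmp $t3, 9  (cmp 3,9)
blt L1: taken
lw $t1, 0($t7) → $t1=M[204]=-3
and $t1, $t1, 7 → $t1=(-3)&7=5
xor $t1, $t1, 19 → $t1=5^19=22
add $t7, $t7, 4 → $t7=204+4=208
add $t3, $t3, 1 → $t3=3+1=4
cmp $t3, 9  (cmp 4,9)
blt L1: taken
lw $t1, 0($t7) → $t1=M[208]=6
and $t1, $t1, 7 → $t1=6&7=6
xor $t1, $t1, 19 → $t1=6^19=21
add $t7, $t7, 4 → $t7=208+4=212
add $t3, $t3, 1 → $t3=4+1=5
cmp $t3, 9  (cmp 5,9)
blt L1: taken
lw $t1, 0($t7) → $t1=M[212]=-2
and $t1, $t1, 7 → $t1=(-2)&7=6
xor $t1, $t1, 19 → $t1=6^19=21
add $t7, $t7, 4 → $t7=212+4=216
add $t3, $t3, 1 → $t3=5+1=6
cmp $t3, 9  (cmp 6,9)
blt L1: taken
lw $t1, 0($t7) → $t1=M[216]=-2
and $t1, $t1, 7 → $t1=(-2)&7=6
xor $t1, $t1, 19 → $t1=6^19=21
add $t7, $t7, 4 → $t7=216+4=220
add $t3, $t3, 1 → $t3=6+1=7
cmp $t3, 9  (cmp 7,9)
blt L1: taken
lw $t1, 0($t7) → $t1=M[220]=23
and $t1, $t1, 7 → $t1=23&7=7
xor $t1, $t1, 19 → $t1=7^19=20
add $t7, $t7, 4 → $t7=220+4=224
add $t3, $t3, 1 → $t3=7+1=8
cmp $t3, 9  (cmp 8,9)
blt L1: taken
lw $t1, 0($t7) → $t1=M[224]=21
and $t1, $t1, 7 → $t1=21&7=5
xor $t1, $t1, 19 → $t1=5^19=22
add $t7, $t7, 4 → $t7=224+4=228
add $t3, $t3, 1 → $t3=8+1=9
cmp $t3, 9  (cmp 9,9)
blt L1: not taken
sw $t1, (220) → M[220]=22
halt.

228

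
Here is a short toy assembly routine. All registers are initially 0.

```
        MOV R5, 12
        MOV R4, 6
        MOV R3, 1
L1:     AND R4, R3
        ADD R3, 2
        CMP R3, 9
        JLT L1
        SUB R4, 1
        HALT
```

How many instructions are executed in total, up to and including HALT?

MOV R5, 12 → R5=12
MOV R4, 6 → R4=6
MOV R3, 1 → R3=1
AND R4, R3 → R4=6&1=0
ADD R3, 2 → R3=1+2=3
CMP R3, 9  (cmp 3,9)
JLT L1: taken
AND R4, R3 → R4=0&3=0
ADD R3, 2 → R3=3+2=5
CMP R3, 9  (cmp 5,9)
JLT L1: taken
AND R4, R3 → R4=0&5=0
ADD R3, 2 → R3=5+2=7
CMP R3, 9  (cmp 7,9)
JLT L1: taken
AND R4, R3 → R4=0&7=0
ADD R3, 2 → R3=7+2=9
CMP R3, 9  (cmp 9,9)
JLT L1: not taken
SUB R4, 1 → R4=0-1=-1
halt.
Total executed instructions: 21.

21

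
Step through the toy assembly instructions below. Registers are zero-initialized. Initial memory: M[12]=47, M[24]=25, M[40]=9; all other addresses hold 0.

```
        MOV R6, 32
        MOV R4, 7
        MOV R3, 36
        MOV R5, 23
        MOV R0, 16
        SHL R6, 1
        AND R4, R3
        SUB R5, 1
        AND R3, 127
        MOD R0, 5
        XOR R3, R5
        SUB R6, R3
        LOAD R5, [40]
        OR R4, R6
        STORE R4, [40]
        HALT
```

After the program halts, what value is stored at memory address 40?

after MOV R6, 32: R6=32
after MOV R4, 7: R4=7
after MOV R3, 36: R3=36
after MOV R5, 23: R5=23
after MOV R0, 16: R0=16
after SHL R6, 1: R6=32<<1=64
after AND R4, R3: R4=7&36=4
after SUB R5, 1: R5=23-1=22
after AND R3, 127: R3=36&127=36
after MOD R0, 5: R0=16%5=1
after XOR R3, R5: R3=36^22=50
after SUB R6, R3: R6=64-50=14
after LOAD R5, [40]: R5=M[40]=9
after OR R4, R6: R4=4|14=14
STORE R4, [40] → M[40]=14
halt.

14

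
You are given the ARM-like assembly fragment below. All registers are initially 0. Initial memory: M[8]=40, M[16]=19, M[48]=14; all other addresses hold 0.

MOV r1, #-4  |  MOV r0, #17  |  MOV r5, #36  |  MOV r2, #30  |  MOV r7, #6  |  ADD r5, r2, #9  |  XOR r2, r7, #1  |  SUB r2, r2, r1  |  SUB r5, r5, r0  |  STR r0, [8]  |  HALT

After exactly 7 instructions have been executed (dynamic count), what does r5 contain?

39

r1=-4
r0=17
r5=36
r2=30
r7=6
r5=30+9=39
r2=6^1=7
After step 7: r5 = 39.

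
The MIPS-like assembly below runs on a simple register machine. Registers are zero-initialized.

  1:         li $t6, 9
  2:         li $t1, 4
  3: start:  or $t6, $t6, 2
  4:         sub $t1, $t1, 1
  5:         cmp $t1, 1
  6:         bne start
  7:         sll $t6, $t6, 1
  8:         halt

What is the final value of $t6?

li $t6, 9 → $t6=9
li $t1, 4 → $t1=4
or $t6, $t6, 2 → $t6=9|2=11
sub $t1, $t1, 1 → $t1=4-1=3
cmp $t1, 1  (cmp 3,1)
bne start: taken
or $t6, $t6, 2 → $t6=11|2=11
sub $t1, $t1, 1 → $t1=3-1=2
cmp $t1, 1  (cmp 2,1)
bne start: taken
or $t6, $t6, 2 → $t6=11|2=11
sub $t1, $t1, 1 → $t1=2-1=1
cmp $t1, 1  (cmp 1,1)
bne start: not taken
sll $t6, $t6, 1 → $t6=11<<1=22
halt.

22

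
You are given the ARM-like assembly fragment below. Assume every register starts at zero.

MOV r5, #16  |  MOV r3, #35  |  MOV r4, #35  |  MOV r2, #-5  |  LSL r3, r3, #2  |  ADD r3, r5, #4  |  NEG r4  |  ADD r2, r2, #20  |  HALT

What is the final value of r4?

-35

MOV r5, #16 → r5=16
MOV r3, #35 → r3=35
MOV r4, #35 → r4=35
MOV r2, #-5 → r2=-5
LSL r3, r3, #2 → r3=35<<2=140
ADD r3, r5, #4 → r3=16+4=20
NEG r4 → r4=-(35)=-35
ADD r2, r2, #20 → r2=(-5)+20=15
halt.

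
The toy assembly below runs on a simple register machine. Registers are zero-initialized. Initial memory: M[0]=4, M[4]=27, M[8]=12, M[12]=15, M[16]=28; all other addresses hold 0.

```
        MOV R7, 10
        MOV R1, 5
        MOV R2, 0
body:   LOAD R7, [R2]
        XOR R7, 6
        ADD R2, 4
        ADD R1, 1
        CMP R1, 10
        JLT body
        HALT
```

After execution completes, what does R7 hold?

R7=10
R1=5
R2=0
R7=M[0]=4
R7=4^6=2
R2=0+4=4
R1=5+1=6
CMP R1, 10  (cmp 6,10)
JLT body: taken
R7=M[4]=27
R7=27^6=29
R2=4+4=8
R1=6+1=7
CMP R1, 10  (cmp 7,10)
JLT body: taken
R7=M[8]=12
R7=12^6=10
R2=8+4=12
R1=7+1=8
CMP R1, 10  (cmp 8,10)
JLT body: taken
R7=M[12]=15
R7=15^6=9
R2=12+4=16
R1=8+1=9
CMP R1, 10  (cmp 9,10)
JLT body: taken
R7=M[16]=28
R7=28^6=26
R2=16+4=20
R1=9+1=10
CMP R1, 10  (cmp 10,10)
JLT body: not taken
halt.

26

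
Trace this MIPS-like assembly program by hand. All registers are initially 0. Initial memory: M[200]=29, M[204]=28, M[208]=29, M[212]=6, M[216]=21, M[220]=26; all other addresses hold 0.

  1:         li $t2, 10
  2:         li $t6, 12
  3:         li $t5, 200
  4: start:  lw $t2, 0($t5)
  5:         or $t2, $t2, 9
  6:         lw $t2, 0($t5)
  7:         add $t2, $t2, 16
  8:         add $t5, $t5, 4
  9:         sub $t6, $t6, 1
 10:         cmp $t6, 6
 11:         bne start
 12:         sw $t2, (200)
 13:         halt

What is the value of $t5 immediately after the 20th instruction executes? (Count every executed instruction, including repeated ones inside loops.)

$t2=10
$t6=12
$t5=200
$t2=M[200]=29
$t2=29|9=29
$t2=M[200]=29
$t2=29+16=45
$t5=200+4=204
$t6=12-1=11
cmp $t6, 6  (cmp 11,6)
bne start: taken
$t2=M[204]=28
$t2=28|9=29
$t2=M[204]=28
$t2=28+16=44
$t5=204+4=208
$t6=11-1=10
cmp $t6, 6  (cmp 10,6)
bne start: taken
$t2=M[208]=29
After step 20: $t5 = 208.

208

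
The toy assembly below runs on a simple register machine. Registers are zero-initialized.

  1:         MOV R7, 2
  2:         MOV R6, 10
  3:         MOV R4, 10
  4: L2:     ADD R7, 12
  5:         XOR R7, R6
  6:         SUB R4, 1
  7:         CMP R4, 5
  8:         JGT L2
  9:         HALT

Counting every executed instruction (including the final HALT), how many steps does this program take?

MOV R7, 2 → R7=2
MOV R6, 10 → R6=10
MOV R4, 10 → R4=10
ADD R7, 12 → R7=2+12=14
XOR R7, R6 → R7=14^10=4
SUB R4, 1 → R4=10-1=9
CMP R4, 5  (cmp 9,5)
JGT L2: taken
ADD R7, 12 → R7=4+12=16
XOR R7, R6 → R7=16^10=26
SUB R4, 1 → R4=9-1=8
CMP R4, 5  (cmp 8,5)
JGT L2: taken
ADD R7, 12 → R7=26+12=38
XOR R7, R6 → R7=38^10=44
SUB R4, 1 → R4=8-1=7
CMP R4, 5  (cmp 7,5)
JGT L2: taken
ADD R7, 12 → R7=44+12=56
XOR R7, R6 → R7=56^10=50
SUB R4, 1 → R4=7-1=6
CMP R4, 5  (cmp 6,5)
JGT L2: taken
ADD R7, 12 → R7=50+12=62
XOR R7, R6 → R7=62^10=52
SUB R4, 1 → R4=6-1=5
CMP R4, 5  (cmp 5,5)
JGT L2: not taken
halt.
Total executed instructions: 29.

29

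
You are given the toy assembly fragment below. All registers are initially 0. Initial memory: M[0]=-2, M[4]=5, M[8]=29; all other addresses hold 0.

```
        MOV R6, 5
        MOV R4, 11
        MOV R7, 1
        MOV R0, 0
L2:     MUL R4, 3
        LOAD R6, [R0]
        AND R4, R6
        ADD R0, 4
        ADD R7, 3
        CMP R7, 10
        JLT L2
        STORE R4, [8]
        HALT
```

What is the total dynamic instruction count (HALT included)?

MOV R6, 5 → R6=5
MOV R4, 11 → R4=11
MOV R7, 1 → R7=1
MOV R0, 0 → R0=0
MUL R4, 3 → R4=11*3=33
LOAD R6, [R0] → R6=M[0]=-2
AND R4, R6 → R4=33&(-2)=32
ADD R0, 4 → R0=0+4=4
ADD R7, 3 → R7=1+3=4
CMP R7, 10  (cmp 4,10)
JLT L2: taken
MUL R4, 3 → R4=32*3=96
LOAD R6, [R0] → R6=M[4]=5
AND R4, R6 → R4=96&5=0
ADD R0, 4 → R0=4+4=8
ADD R7, 3 → R7=4+3=7
CMP R7, 10  (cmp 7,10)
JLT L2: taken
MUL R4, 3 → R4=0*3=0
LOAD R6, [R0] → R6=M[8]=29
AND R4, R6 → R4=0&29=0
ADD R0, 4 → R0=8+4=12
ADD R7, 3 → R7=7+3=10
CMP R7, 10  (cmp 10,10)
JLT L2: not taken
STORE R4, [8] → M[8]=0
halt.
Total executed instructions: 27.

27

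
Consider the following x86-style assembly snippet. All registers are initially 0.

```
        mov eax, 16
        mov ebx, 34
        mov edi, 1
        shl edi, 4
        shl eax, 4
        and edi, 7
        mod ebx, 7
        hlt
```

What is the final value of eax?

256

mov eax, 16 → eax=16
mov ebx, 34 → ebx=34
mov edi, 1 → edi=1
shl edi, 4 → edi=1<<4=16
shl eax, 4 → eax=16<<4=256
and edi, 7 → edi=16&7=0
mod ebx, 7 → ebx=34%7=6
halt.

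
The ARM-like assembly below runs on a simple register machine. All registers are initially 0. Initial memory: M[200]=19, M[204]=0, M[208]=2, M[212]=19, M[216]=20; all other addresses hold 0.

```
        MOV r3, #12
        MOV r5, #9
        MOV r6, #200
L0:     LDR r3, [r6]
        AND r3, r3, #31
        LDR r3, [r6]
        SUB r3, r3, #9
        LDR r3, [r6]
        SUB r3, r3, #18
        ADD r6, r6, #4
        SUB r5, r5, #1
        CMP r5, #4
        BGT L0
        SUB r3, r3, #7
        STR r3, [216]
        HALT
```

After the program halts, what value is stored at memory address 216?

MOV r3, #12 → r3=12
MOV r5, #9 → r5=9
MOV r6, #200 → r6=200
LDR r3, [r6] → r3=M[200]=19
AND r3, r3, #31 → r3=19&31=19
LDR r3, [r6] → r3=M[200]=19
SUB r3, r3, #9 → r3=19-9=10
LDR r3, [r6] → r3=M[200]=19
SUB r3, r3, #18 → r3=19-18=1
ADD r6, r6, #4 → r6=200+4=204
SUB r5, r5, #1 → r5=9-1=8
CMP r5, #4  (cmp 8,4)
BGT L0: taken
LDR r3, [r6] → r3=M[204]=0
AND r3, r3, #31 → r3=0&31=0
LDR r3, [r6] → r3=M[204]=0
SUB r3, r3, #9 → r3=0-9=-9
LDR r3, [r6] → r3=M[204]=0
SUB r3, r3, #18 → r3=0-18=-18
ADD r6, r6, #4 → r6=204+4=208
SUB r5, r5, #1 → r5=8-1=7
CMP r5, #4  (cmp 7,4)
BGT L0: taken
LDR r3, [r6] → r3=M[208]=2
AND r3, r3, #31 → r3=2&31=2
LDR r3, [r6] → r3=M[208]=2
SUB r3, r3, #9 → r3=2-9=-7
LDR r3, [r6] → r3=M[208]=2
SUB r3, r3, #18 → r3=2-18=-16
ADD r6, r6, #4 → r6=208+4=212
SUB r5, r5, #1 → r5=7-1=6
CMP r5, #4  (cmp 6,4)
BGT L0: taken
LDR r3, [r6] → r3=M[212]=19
AND r3, r3, #31 → r3=19&31=19
LDR r3, [r6] → r3=M[212]=19
SUB r3, r3, #9 → r3=19-9=10
LDR r3, [r6] → r3=M[212]=19
SUB r3, r3, #18 → r3=19-18=1
ADD r6, r6, #4 → r6=212+4=216
SUB r5, r5, #1 → r5=6-1=5
CMP r5, #4  (cmp 5,4)
BGT L0: taken
LDR r3, [r6] → r3=M[216]=20
AND r3, r3, #31 → r3=20&31=20
LDR r3, [r6] → r3=M[216]=20
SUB r3, r3, #9 → r3=20-9=11
LDR r3, [r6] → r3=M[216]=20
SUB r3, r3, #18 → r3=20-18=2
ADD r6, r6, #4 → r6=216+4=220
SUB r5, r5, #1 → r5=5-1=4
CMP r5, #4  (cmp 4,4)
BGT L0: not taken
SUB r3, r3, #7 → r3=2-7=-5
STR r3, [216] → M[216]=-5
halt.

-5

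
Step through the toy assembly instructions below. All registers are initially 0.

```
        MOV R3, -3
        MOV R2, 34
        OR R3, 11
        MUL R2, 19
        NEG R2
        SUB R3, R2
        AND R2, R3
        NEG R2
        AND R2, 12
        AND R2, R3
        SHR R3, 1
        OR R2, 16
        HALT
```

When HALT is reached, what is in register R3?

MOV R3, -3 → R3=-3
MOV R2, 34 → R2=34
OR R3, 11 → R3=(-3)|11=-1
MUL R2, 19 → R2=34*19=646
NEG R2 → R2=-(646)=-646
SUB R3, R2 → R3=(-1)-(-646)=645
AND R2, R3 → R2=(-646)&645=0
NEG R2 → R2=-(0)=0
AND R2, 12 → R2=0&12=0
AND R2, R3 → R2=0&645=0
SHR R3, 1 → R3=645>>1=322
OR R2, 16 → R2=0|16=16
halt.

322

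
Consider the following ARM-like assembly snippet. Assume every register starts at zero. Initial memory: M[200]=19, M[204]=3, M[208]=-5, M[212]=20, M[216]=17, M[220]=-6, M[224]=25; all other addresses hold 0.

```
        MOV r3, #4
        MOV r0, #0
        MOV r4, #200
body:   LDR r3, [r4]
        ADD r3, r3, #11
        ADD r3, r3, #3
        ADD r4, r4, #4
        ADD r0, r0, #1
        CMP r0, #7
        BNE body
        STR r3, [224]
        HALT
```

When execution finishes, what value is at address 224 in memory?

39

r3=4
r0=0
r4=200
r3=M[200]=19
r3=19+11=30
r3=30+3=33
r4=200+4=204
r0=0+1=1
CMP r0, #7  (cmp 1,7)
BNE body: taken
r3=M[204]=3
r3=3+11=14
r3=14+3=17
r4=204+4=208
r0=1+1=2
CMP r0, #7  (cmp 2,7)
BNE body: taken
r3=M[208]=-5
r3=(-5)+11=6
r3=6+3=9
r4=208+4=212
r0=2+1=3
CMP r0, #7  (cmp 3,7)
BNE body: taken
r3=M[212]=20
r3=20+11=31
r3=31+3=34
r4=212+4=216
r0=3+1=4
CMP r0, #7  (cmp 4,7)
BNE body: taken
r3=M[216]=17
r3=17+11=28
r3=28+3=31
r4=216+4=220
r0=4+1=5
CMP r0, #7  (cmp 5,7)
BNE body: taken
r3=M[220]=-6
r3=(-6)+11=5
r3=5+3=8
r4=220+4=224
r0=5+1=6
CMP r0, #7  (cmp 6,7)
BNE body: taken
r3=M[224]=25
r3=25+11=36
r3=36+3=39
r4=224+4=228
r0=6+1=7
CMP r0, #7  (cmp 7,7)
BNE body: not taken
STR r3, [224] → M[224]=39
halt.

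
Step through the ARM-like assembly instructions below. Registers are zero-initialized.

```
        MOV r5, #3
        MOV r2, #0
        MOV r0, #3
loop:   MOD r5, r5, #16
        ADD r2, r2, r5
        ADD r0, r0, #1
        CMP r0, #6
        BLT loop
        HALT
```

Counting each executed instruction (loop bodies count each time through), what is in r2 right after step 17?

after MOV r5, #3: r5=3
after MOV r2, #0: r2=0
after MOV r0, #3: r0=3
after MOD r5, r5, #16: r5=3%16=3
after ADD r2, r2, r5: r2=0+3=3
after ADD r0, r0, #1: r0=3+1=4
CMP r0, #6  (cmp 4,6)
BLT loop: taken
after MOD r5, r5, #16: r5=3%16=3
after ADD r2, r2, r5: r2=3+3=6
after ADD r0, r0, #1: r0=4+1=5
CMP r0, #6  (cmp 5,6)
BLT loop: taken
after MOD r5, r5, #16: r5=3%16=3
after ADD r2, r2, r5: r2=6+3=9
after ADD r0, r0, #1: r0=5+1=6
CMP r0, #6  (cmp 6,6)
After step 17: r2 = 9.

9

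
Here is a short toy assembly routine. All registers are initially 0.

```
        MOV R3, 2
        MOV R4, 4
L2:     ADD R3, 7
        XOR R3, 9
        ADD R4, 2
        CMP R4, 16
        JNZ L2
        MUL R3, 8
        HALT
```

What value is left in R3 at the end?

432

MOV R3, 2 → R3=2
MOV R4, 4 → R4=4
ADD R3, 7 → R3=2+7=9
XOR R3, 9 → R3=9^9=0
ADD R4, 2 → R4=4+2=6
CMP R4, 16  (cmp 6,16)
JNZ L2: taken
ADD R3, 7 → R3=0+7=7
XOR R3, 9 → R3=7^9=14
ADD R4, 2 → R4=6+2=8
CMP R4, 16  (cmp 8,16)
JNZ L2: taken
ADD R3, 7 → R3=14+7=21
XOR R3, 9 → R3=21^9=28
ADD R4, 2 → R4=8+2=10
CMP R4, 16  (cmp 10,16)
JNZ L2: taken
ADD R3, 7 → R3=28+7=35
XOR R3, 9 → R3=35^9=42
ADD R4, 2 → R4=10+2=12
CMP R4, 16  (cmp 12,16)
JNZ L2: taken
ADD R3, 7 → R3=42+7=49
XOR R3, 9 → R3=49^9=56
ADD R4, 2 → R4=12+2=14
CMP R4, 16  (cmp 14,16)
JNZ L2: taken
ADD R3, 7 → R3=56+7=63
XOR R3, 9 → R3=63^9=54
ADD R4, 2 → R4=14+2=16
CMP R4, 16  (cmp 16,16)
JNZ L2: not taken
MUL R3, 8 → R3=54*8=432
halt.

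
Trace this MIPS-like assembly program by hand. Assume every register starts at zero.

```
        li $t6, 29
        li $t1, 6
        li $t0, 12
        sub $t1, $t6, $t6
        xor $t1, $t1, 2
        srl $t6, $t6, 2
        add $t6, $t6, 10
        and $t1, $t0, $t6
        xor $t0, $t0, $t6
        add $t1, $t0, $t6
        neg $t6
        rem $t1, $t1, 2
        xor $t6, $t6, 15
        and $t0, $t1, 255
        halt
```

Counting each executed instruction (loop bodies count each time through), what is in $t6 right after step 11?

$t6=29
$t1=6
$t0=12
$t1=29-29=0
$t1=0^2=2
$t6=29>>2=7
$t6=7+10=17
$t1=12&17=0
$t0=12^17=29
$t1=29+17=46
$t6=-(17)=-17
After step 11: $t6 = -17.

-17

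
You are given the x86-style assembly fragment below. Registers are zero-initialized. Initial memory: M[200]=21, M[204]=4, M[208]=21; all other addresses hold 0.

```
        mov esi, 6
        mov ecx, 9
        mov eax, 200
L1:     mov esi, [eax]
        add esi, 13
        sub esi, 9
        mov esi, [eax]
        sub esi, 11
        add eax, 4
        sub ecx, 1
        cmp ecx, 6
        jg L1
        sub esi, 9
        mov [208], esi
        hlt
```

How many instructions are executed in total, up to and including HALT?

33

after mov esi, 6: esi=6
after mov ecx, 9: ecx=9
after mov eax, 200: eax=200
after mov esi, [eax]: esi=M[200]=21
after add esi, 13: esi=21+13=34
after sub esi, 9: esi=34-9=25
after mov esi, [eax]: esi=M[200]=21
after sub esi, 11: esi=21-11=10
after add eax, 4: eax=200+4=204
after sub ecx, 1: ecx=9-1=8
cmp ecx, 6  (cmp 8,6)
jg L1: taken
after mov esi, [eax]: esi=M[204]=4
after add esi, 13: esi=4+13=17
after sub esi, 9: esi=17-9=8
after mov esi, [eax]: esi=M[204]=4
after sub esi, 11: esi=4-11=-7
after add eax, 4: eax=204+4=208
after sub ecx, 1: ecx=8-1=7
cmp ecx, 6  (cmp 7,6)
jg L1: taken
after mov esi, [eax]: esi=M[208]=21
after add esi, 13: esi=21+13=34
after sub esi, 9: esi=34-9=25
after mov esi, [eax]: esi=M[208]=21
after sub esi, 11: esi=21-11=10
after add eax, 4: eax=208+4=212
after sub ecx, 1: ecx=7-1=6
cmp ecx, 6  (cmp 6,6)
jg L1: not taken
after sub esi, 9: esi=10-9=1
mov [208], esi → M[208]=1
halt.
Total executed instructions: 33.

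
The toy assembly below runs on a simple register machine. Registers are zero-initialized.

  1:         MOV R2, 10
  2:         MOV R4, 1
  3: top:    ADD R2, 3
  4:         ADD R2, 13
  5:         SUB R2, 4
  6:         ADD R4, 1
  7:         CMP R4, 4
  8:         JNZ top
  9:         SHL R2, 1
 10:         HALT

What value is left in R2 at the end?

92

MOV R2, 10 → R2=10
MOV R4, 1 → R4=1
ADD R2, 3 → R2=10+3=13
ADD R2, 13 → R2=13+13=26
SUB R2, 4 → R2=26-4=22
ADD R4, 1 → R4=1+1=2
CMP R4, 4  (cmp 2,4)
JNZ top: taken
ADD R2, 3 → R2=22+3=25
ADD R2, 13 → R2=25+13=38
SUB R2, 4 → R2=38-4=34
ADD R4, 1 → R4=2+1=3
CMP R4, 4  (cmp 3,4)
JNZ top: taken
ADD R2, 3 → R2=34+3=37
ADD R2, 13 → R2=37+13=50
SUB R2, 4 → R2=50-4=46
ADD R4, 1 → R4=3+1=4
CMP R4, 4  (cmp 4,4)
JNZ top: not taken
SHL R2, 1 → R2=46<<1=92
halt.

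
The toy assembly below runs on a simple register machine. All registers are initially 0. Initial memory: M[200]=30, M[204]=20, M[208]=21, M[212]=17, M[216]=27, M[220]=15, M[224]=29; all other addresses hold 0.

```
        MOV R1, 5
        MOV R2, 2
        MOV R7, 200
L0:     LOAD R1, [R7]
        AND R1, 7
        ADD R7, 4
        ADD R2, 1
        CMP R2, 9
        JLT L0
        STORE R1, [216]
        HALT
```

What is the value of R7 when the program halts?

R1=5
R2=2
R7=200
R1=M[200]=30
R1=30&7=6
R7=200+4=204
R2=2+1=3
CMP R2, 9  (cmp 3,9)
JLT L0: taken
R1=M[204]=20
R1=20&7=4
R7=204+4=208
R2=3+1=4
CMP R2, 9  (cmp 4,9)
JLT L0: taken
R1=M[208]=21
R1=21&7=5
R7=208+4=212
R2=4+1=5
CMP R2, 9  (cmp 5,9)
JLT L0: taken
R1=M[212]=17
R1=17&7=1
R7=212+4=216
R2=5+1=6
CMP R2, 9  (cmp 6,9)
JLT L0: taken
R1=M[216]=27
R1=27&7=3
R7=216+4=220
R2=6+1=7
CMP R2, 9  (cmp 7,9)
JLT L0: taken
R1=M[220]=15
R1=15&7=7
R7=220+4=224
R2=7+1=8
CMP R2, 9  (cmp 8,9)
JLT L0: taken
R1=M[224]=29
R1=29&7=5
R7=224+4=228
R2=8+1=9
CMP R2, 9  (cmp 9,9)
JLT L0: not taken
STORE R1, [216] → M[216]=5
halt.

228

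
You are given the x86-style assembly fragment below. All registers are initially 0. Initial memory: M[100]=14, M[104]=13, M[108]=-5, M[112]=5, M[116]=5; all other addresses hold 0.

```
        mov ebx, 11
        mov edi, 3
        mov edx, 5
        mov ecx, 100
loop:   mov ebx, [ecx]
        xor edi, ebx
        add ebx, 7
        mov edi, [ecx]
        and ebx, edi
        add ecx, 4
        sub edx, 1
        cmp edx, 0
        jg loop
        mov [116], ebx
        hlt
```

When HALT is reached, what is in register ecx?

after mov ebx, 11: ebx=11
after mov edi, 3: edi=3
after mov edx, 5: edx=5
after mov ecx, 100: ecx=100
after mov ebx, [ecx]: ebx=M[100]=14
after xor edi, ebx: edi=3^14=13
after add ebx, 7: ebx=14+7=21
after mov edi, [ecx]: edi=M[100]=14
after and ebx, edi: ebx=21&14=4
after add ecx, 4: ecx=100+4=104
after sub edx, 1: edx=5-1=4
cmp edx, 0  (cmp 4,0)
jg loop: taken
after mov ebx, [ecx]: ebx=M[104]=13
after xor edi, ebx: edi=14^13=3
after add ebx, 7: ebx=13+7=20
after mov edi, [ecx]: edi=M[104]=13
after and ebx, edi: ebx=20&13=4
after add ecx, 4: ecx=104+4=108
after sub edx, 1: edx=4-1=3
cmp edx, 0  (cmp 3,0)
jg loop: taken
after mov ebx, [ecx]: ebx=M[108]=-5
after xor edi, ebx: edi=13^(-5)=-10
after add ebx, 7: ebx=(-5)+7=2
after mov edi, [ecx]: edi=M[108]=-5
after and ebx, edi: ebx=2&(-5)=2
after add ecx, 4: ecx=108+4=112
after sub edx, 1: edx=3-1=2
cmp edx, 0  (cmp 2,0)
jg loop: taken
after mov ebx, [ecx]: ebx=M[112]=5
after xor edi, ebx: edi=(-5)^5=-2
after add ebx, 7: ebx=5+7=12
after mov edi, [ecx]: edi=M[112]=5
after and ebx, edi: ebx=12&5=4
after add ecx, 4: ecx=112+4=116
after sub edx, 1: edx=2-1=1
cmp edx, 0  (cmp 1,0)
jg loop: taken
after mov ebx, [ecx]: ebx=M[116]=5
after xor edi, ebx: edi=5^5=0
after add ebx, 7: ebx=5+7=12
after mov edi, [ecx]: edi=M[116]=5
after and ebx, edi: ebx=12&5=4
after add ecx, 4: ecx=116+4=120
after sub edx, 1: edx=1-1=0
cmp edx, 0  (cmp 0,0)
jg loop: not taken
mov [116], ebx → M[116]=4
halt.

120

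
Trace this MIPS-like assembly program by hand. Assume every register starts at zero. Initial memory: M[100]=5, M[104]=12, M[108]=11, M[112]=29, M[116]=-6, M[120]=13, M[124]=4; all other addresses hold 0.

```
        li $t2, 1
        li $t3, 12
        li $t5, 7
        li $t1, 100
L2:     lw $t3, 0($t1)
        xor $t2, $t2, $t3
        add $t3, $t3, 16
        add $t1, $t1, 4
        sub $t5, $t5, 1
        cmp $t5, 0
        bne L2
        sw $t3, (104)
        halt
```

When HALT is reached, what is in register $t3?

20

li $t2, 1 → $t2=1
li $t3, 12 → $t3=12
li $t5, 7 → $t5=7
li $t1, 100 → $t1=100
lw $t3, 0($t1) → $t3=M[100]=5
xor $t2, $t2, $t3 → $t2=1^5=4
add $t3, $t3, 16 → $t3=5+16=21
add $t1, $t1, 4 → $t1=100+4=104
sub $t5, $t5, 1 → $t5=7-1=6
cmp $t5, 0  (cmp 6,0)
bne L2: taken
lw $t3, 0($t1) → $t3=M[104]=12
xor $t2, $t2, $t3 → $t2=4^12=8
add $t3, $t3, 16 → $t3=12+16=28
add $t1, $t1, 4 → $t1=104+4=108
sub $t5, $t5, 1 → $t5=6-1=5
cmp $t5, 0  (cmp 5,0)
bne L2: taken
lw $t3, 0($t1) → $t3=M[108]=11
xor $t2, $t2, $t3 → $t2=8^11=3
add $t3, $t3, 16 → $t3=11+16=27
add $t1, $t1, 4 → $t1=108+4=112
sub $t5, $t5, 1 → $t5=5-1=4
cmp $t5, 0  (cmp 4,0)
bne L2: taken
lw $t3, 0($t1) → $t3=M[112]=29
xor $t2, $t2, $t3 → $t2=3^29=30
add $t3, $t3, 16 → $t3=29+16=45
add $t1, $t1, 4 → $t1=112+4=116
sub $t5, $t5, 1 → $t5=4-1=3
cmp $t5, 0  (cmp 3,0)
bne L2: taken
lw $t3, 0($t1) → $t3=M[116]=-6
xor $t2, $t2, $t3 → $t2=30^(-6)=-28
add $t3, $t3, 16 → $t3=(-6)+16=10
add $t1, $t1, 4 → $t1=116+4=120
sub $t5, $t5, 1 → $t5=3-1=2
cmp $t5, 0  (cmp 2,0)
bne L2: taken
lw $t3, 0($t1) → $t3=M[120]=13
xor $t2, $t2, $t3 → $t2=(-28)^13=-23
add $t3, $t3, 16 → $t3=13+16=29
add $t1, $t1, 4 → $t1=120+4=124
sub $t5, $t5, 1 → $t5=2-1=1
cmp $t5, 0  (cmp 1,0)
bne L2: taken
lw $t3, 0($t1) → $t3=M[124]=4
xor $t2, $t2, $t3 → $t2=(-23)^4=-19
add $t3, $t3, 16 → $t3=4+16=20
add $t1, $t1, 4 → $t1=124+4=128
sub $t5, $t5, 1 → $t5=1-1=0
cmp $t5, 0  (cmp 0,0)
bne L2: not taken
sw $t3, (104) → M[104]=20
halt.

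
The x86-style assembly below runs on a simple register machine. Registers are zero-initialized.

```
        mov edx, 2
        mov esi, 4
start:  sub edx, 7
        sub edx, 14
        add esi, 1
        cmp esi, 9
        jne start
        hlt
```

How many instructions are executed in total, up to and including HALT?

mov edx, 2 → edx=2
mov esi, 4 → esi=4
sub edx, 7 → edx=2-7=-5
sub edx, 14 → edx=(-5)-14=-19
add esi, 1 → esi=4+1=5
cmp esi, 9  (cmp 5,9)
jne start: taken
sub edx, 7 → edx=(-19)-7=-26
sub edx, 14 → edx=(-26)-14=-40
add esi, 1 → esi=5+1=6
cmp esi, 9  (cmp 6,9)
jne start: taken
sub edx, 7 → edx=(-40)-7=-47
sub edx, 14 → edx=(-47)-14=-61
add esi, 1 → esi=6+1=7
cmp esi, 9  (cmp 7,9)
jne start: taken
sub edx, 7 → edx=(-61)-7=-68
sub edx, 14 → edx=(-68)-14=-82
add esi, 1 → esi=7+1=8
cmp esi, 9  (cmp 8,9)
jne start: taken
sub edx, 7 → edx=(-82)-7=-89
sub edx, 14 → edx=(-89)-14=-103
add esi, 1 → esi=8+1=9
cmp esi, 9  (cmp 9,9)
jne start: not taken
halt.
Total executed instructions: 28.

28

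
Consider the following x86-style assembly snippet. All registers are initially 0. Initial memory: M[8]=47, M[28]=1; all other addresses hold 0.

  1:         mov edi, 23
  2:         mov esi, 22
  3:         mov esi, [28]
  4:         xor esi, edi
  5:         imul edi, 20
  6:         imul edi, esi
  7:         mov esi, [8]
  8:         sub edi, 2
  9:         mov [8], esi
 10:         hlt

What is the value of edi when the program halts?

10118

mov edi, 23 → edi=23
mov esi, 22 → esi=22
mov esi, [28] → esi=M[28]=1
xor esi, edi → esi=1^23=22
imul edi, 20 → edi=23*20=460
imul edi, esi → edi=460*22=10120
mov esi, [8] → esi=M[8]=47
sub edi, 2 → edi=10120-2=10118
mov [8], esi → M[8]=47
halt.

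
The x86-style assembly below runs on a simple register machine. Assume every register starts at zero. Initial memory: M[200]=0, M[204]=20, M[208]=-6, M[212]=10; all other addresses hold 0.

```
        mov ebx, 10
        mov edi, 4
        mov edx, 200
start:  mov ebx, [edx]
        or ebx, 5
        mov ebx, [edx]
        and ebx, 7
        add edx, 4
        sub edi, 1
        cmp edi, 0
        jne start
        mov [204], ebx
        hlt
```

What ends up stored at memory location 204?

ebx=10
edi=4
edx=200
ebx=M[200]=0
ebx=0|5=5
ebx=M[200]=0
ebx=0&7=0
edx=200+4=204
edi=4-1=3
cmp edi, 0  (cmp 3,0)
jne start: taken
ebx=M[204]=20
ebx=20|5=21
ebx=M[204]=20
ebx=20&7=4
edx=204+4=208
edi=3-1=2
cmp edi, 0  (cmp 2,0)
jne start: taken
ebx=M[208]=-6
ebx=(-6)|5=-1
ebx=M[208]=-6
ebx=(-6)&7=2
edx=208+4=212
edi=2-1=1
cmp edi, 0  (cmp 1,0)
jne start: taken
ebx=M[212]=10
ebx=10|5=15
ebx=M[212]=10
ebx=10&7=2
edx=212+4=216
edi=1-1=0
cmp edi, 0  (cmp 0,0)
jne start: not taken
mov [204], ebx → M[204]=2
halt.

2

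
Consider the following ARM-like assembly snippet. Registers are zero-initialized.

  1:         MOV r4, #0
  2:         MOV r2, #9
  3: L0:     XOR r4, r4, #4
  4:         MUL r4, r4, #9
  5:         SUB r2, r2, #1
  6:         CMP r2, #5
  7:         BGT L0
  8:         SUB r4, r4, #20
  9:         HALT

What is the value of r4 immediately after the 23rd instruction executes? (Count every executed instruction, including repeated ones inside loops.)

r4=0
r2=9
r4=0^4=4
r4=4*9=36
r2=9-1=8
CMP r2, #5  (cmp 8,5)
BGT L0: taken
r4=36^4=32
r4=32*9=288
r2=8-1=7
CMP r2, #5  (cmp 7,5)
BGT L0: taken
r4=288^4=292
r4=292*9=2628
r2=7-1=6
CMP r2, #5  (cmp 6,5)
BGT L0: taken
r4=2628^4=2624
r4=2624*9=23616
r2=6-1=5
CMP r2, #5  (cmp 5,5)
BGT L0: not taken
r4=23616-20=23596
After step 23: r4 = 23596.

23596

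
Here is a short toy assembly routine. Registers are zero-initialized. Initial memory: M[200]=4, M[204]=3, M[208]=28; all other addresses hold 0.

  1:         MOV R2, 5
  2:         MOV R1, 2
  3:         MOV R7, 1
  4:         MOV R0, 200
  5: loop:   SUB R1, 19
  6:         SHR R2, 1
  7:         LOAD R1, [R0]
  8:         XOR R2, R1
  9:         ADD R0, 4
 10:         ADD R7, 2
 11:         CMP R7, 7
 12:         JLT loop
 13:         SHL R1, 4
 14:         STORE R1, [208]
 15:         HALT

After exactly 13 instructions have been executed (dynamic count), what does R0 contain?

204

MOV R2, 5 → R2=5
MOV R1, 2 → R1=2
MOV R7, 1 → R7=1
MOV R0, 200 → R0=200
SUB R1, 19 → R1=2-19=-17
SHR R2, 1 → R2=5>>1=2
LOAD R1, [R0] → R1=M[200]=4
XOR R2, R1 → R2=2^4=6
ADD R0, 4 → R0=200+4=204
ADD R7, 2 → R7=1+2=3
CMP R7, 7  (cmp 3,7)
JLT loop: taken
SUB R1, 19 → R1=4-19=-15
After step 13: R0 = 204.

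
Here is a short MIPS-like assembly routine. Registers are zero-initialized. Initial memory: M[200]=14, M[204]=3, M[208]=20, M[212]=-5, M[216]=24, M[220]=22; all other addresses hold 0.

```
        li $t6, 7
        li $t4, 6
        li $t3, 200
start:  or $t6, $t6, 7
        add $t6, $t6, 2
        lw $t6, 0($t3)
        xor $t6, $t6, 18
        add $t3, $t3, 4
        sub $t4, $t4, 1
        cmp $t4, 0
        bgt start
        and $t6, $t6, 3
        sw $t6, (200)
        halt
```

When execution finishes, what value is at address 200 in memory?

0

$t6=7
$t4=6
$t3=200
$t6=7|7=7
$t6=7+2=9
$t6=M[200]=14
$t6=14^18=28
$t3=200+4=204
$t4=6-1=5
cmp $t4, 0  (cmp 5,0)
bgt start: taken
$t6=28|7=31
$t6=31+2=33
$t6=M[204]=3
$t6=3^18=17
$t3=204+4=208
$t4=5-1=4
cmp $t4, 0  (cmp 4,0)
bgt start: taken
$t6=17|7=23
$t6=23+2=25
$t6=M[208]=20
$t6=20^18=6
$t3=208+4=212
$t4=4-1=3
cmp $t4, 0  (cmp 3,0)
bgt start: taken
$t6=6|7=7
$t6=7+2=9
$t6=M[212]=-5
$t6=(-5)^18=-23
$t3=212+4=216
$t4=3-1=2
cmp $t4, 0  (cmp 2,0)
bgt start: taken
$t6=(-23)|7=-17
$t6=(-17)+2=-15
$t6=M[216]=24
$t6=24^18=10
$t3=216+4=220
$t4=2-1=1
cmp $t4, 0  (cmp 1,0)
bgt start: taken
$t6=10|7=15
$t6=15+2=17
$t6=M[220]=22
$t6=22^18=4
$t3=220+4=224
$t4=1-1=0
cmp $t4, 0  (cmp 0,0)
bgt start: not taken
$t6=4&3=0
sw $t6, (200) → M[200]=0
halt.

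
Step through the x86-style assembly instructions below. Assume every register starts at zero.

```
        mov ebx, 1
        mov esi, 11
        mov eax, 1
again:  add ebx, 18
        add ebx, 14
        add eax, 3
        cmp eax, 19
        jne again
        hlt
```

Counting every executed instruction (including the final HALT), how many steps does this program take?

after mov ebx, 1: ebx=1
after mov esi, 11: esi=11
after mov eax, 1: eax=1
after add ebx, 18: ebx=1+18=19
after add ebx, 14: ebx=19+14=33
after add eax, 3: eax=1+3=4
cmp eax, 19  (cmp 4,19)
jne again: taken
after add ebx, 18: ebx=33+18=51
after add ebx, 14: ebx=51+14=65
after add eax, 3: eax=4+3=7
cmp eax, 19  (cmp 7,19)
jne again: taken
after add ebx, 18: ebx=65+18=83
after add ebx, 14: ebx=83+14=97
after add eax, 3: eax=7+3=10
cmp eax, 19  (cmp 10,19)
jne again: taken
after add ebx, 18: ebx=97+18=115
after add ebx, 14: ebx=115+14=129
after add eax, 3: eax=10+3=13
cmp eax, 19  (cmp 13,19)
jne again: taken
after add ebx, 18: ebx=129+18=147
after add ebx, 14: ebx=147+14=161
after add eax, 3: eax=13+3=16
cmp eax, 19  (cmp 16,19)
jne again: taken
after add ebx, 18: ebx=161+18=179
after add ebx, 14: ebx=179+14=193
after add eax, 3: eax=16+3=19
cmp eax, 19  (cmp 19,19)
jne again: not taken
halt.
Total executed instructions: 34.

34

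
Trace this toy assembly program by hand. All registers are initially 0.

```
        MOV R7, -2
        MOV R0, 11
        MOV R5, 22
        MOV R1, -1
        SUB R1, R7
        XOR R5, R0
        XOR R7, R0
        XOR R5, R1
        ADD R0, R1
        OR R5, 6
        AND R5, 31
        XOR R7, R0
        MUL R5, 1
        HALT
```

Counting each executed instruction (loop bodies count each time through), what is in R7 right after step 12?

-7

after MOV R7, -2: R7=-2
after MOV R0, 11: R0=11
after MOV R5, 22: R5=22
after MOV R1, -1: R1=-1
after SUB R1, R7: R1=(-1)-(-2)=1
after XOR R5, R0: R5=22^11=29
after XOR R7, R0: R7=(-2)^11=-11
after XOR R5, R1: R5=29^1=28
after ADD R0, R1: R0=11+1=12
after OR R5, 6: R5=28|6=30
after AND R5, 31: R5=30&31=30
after XOR R7, R0: R7=(-11)^12=-7
After step 12: R7 = -7.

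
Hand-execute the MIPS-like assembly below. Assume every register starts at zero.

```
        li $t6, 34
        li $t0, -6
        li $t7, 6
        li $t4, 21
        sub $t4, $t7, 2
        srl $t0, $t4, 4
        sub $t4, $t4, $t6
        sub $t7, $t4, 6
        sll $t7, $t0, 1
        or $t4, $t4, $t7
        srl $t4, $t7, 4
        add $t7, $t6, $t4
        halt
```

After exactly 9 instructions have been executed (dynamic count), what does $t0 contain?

0

li $t6, 34 → $t6=34
li $t0, -6 → $t0=-6
li $t7, 6 → $t7=6
li $t4, 21 → $t4=21
sub $t4, $t7, 2 → $t4=6-2=4
srl $t0, $t4, 4 → $t0=4>>4=0
sub $t4, $t4, $t6 → $t4=4-34=-30
sub $t7, $t4, 6 → $t7=(-30)-6=-36
sll $t7, $t0, 1 → $t7=0<<1=0
After step 9: $t0 = 0.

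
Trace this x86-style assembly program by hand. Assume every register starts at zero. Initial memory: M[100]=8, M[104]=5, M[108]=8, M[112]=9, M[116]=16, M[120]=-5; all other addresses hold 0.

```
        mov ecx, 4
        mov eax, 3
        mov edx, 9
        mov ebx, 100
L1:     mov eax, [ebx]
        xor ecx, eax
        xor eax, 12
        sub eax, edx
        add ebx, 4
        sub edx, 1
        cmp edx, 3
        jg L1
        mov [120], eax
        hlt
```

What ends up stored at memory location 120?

-13

after mov ecx, 4: ecx=4
after mov eax, 3: eax=3
after mov edx, 9: edx=9
after mov ebx, 100: ebx=100
after mov eax, [ebx]: eax=M[100]=8
after xor ecx, eax: ecx=4^8=12
after xor eax, 12: eax=8^12=4
after sub eax, edx: eax=4-9=-5
after add ebx, 4: ebx=100+4=104
after sub edx, 1: edx=9-1=8
cmp edx, 3  (cmp 8,3)
jg L1: taken
after mov eax, [ebx]: eax=M[104]=5
after xor ecx, eax: ecx=12^5=9
after xor eax, 12: eax=5^12=9
after sub eax, edx: eax=9-8=1
after add ebx, 4: ebx=104+4=108
after sub edx, 1: edx=8-1=7
cmp edx, 3  (cmp 7,3)
jg L1: taken
after mov eax, [ebx]: eax=M[108]=8
after xor ecx, eax: ecx=9^8=1
after xor eax, 12: eax=8^12=4
after sub eax, edx: eax=4-7=-3
after add ebx, 4: ebx=108+4=112
after sub edx, 1: edx=7-1=6
cmp edx, 3  (cmp 6,3)
jg L1: taken
after mov eax, [ebx]: eax=M[112]=9
after xor ecx, eax: ecx=1^9=8
after xor eax, 12: eax=9^12=5
after sub eax, edx: eax=5-6=-1
after add ebx, 4: ebx=112+4=116
after sub edx, 1: edx=6-1=5
cmp edx, 3  (cmp 5,3)
jg L1: taken
after mov eax, [ebx]: eax=M[116]=16
after xor ecx, eax: ecx=8^16=24
after xor eax, 12: eax=16^12=28
after sub eax, edx: eax=28-5=23
after add ebx, 4: ebx=116+4=120
after sub edx, 1: edx=5-1=4
cmp edx, 3  (cmp 4,3)
jg L1: taken
after mov eax, [ebx]: eax=M[120]=-5
after xor ecx, eax: ecx=24^(-5)=-29
after xor eax, 12: eax=(-5)^12=-9
after sub eax, edx: eax=(-9)-4=-13
after add ebx, 4: ebx=120+4=124
after sub edx, 1: edx=4-1=3
cmp edx, 3  (cmp 3,3)
jg L1: not taken
mov [120], eax → M[120]=-13
halt.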